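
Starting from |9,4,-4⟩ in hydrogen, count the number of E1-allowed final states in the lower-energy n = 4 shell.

1

E1 requires Δl = ±1, so l_f ∈ {3, 5}; with 0 ≤ l_f ≤ n_f−1 = 3, the allowed l_f values are {3}.
For l_f = 3: m_f ∈ {m_i−1, m_i, m_i+1} ∩ [−3, 3] = {-3} → 1 state.
Total: 1.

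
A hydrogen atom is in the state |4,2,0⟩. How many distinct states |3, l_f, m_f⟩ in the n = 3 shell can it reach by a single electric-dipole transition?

3

E1 requires Δl = ±1, so l_f ∈ {1, 3}; with 0 ≤ l_f ≤ n_f−1 = 2, the allowed l_f values are {1}.
For l_f = 1: m_f ∈ {m_i−1, m_i, m_i+1} ∩ [−1, 1] = {-1, 0, 1} → 3 states.
Total: 3.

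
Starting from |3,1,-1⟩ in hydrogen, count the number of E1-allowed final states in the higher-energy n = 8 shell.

4

E1 requires Δl = ±1, so l_f ∈ {0, 2}; with 0 ≤ l_f ≤ n_f−1 = 7, the allowed l_f values are {0, 2}.
For l_f = 0: m_f ∈ {m_i−1, m_i, m_i+1} ∩ [−0, 0] = {0} → 1 state.
For l_f = 2: m_f ∈ {m_i−1, m_i, m_i+1} ∩ [−2, 2] = {-2, -1, 0} → 3 states.
Total: 4.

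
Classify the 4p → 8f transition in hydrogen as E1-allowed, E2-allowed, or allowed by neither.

Δl = 3 − 1 = +2; l_i + l_f = 4.
E1 (Δl = ±1): not satisfied.
E2 (Δl = 0,±2, l_i+l_f ≥ 2): satisfied.

E2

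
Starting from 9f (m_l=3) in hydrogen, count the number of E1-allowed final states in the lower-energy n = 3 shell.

1

E1 requires Δl = ±1, so l_f ∈ {2, 4}; with 0 ≤ l_f ≤ n_f−1 = 2, the allowed l_f values are {2}.
For l_f = 2: m_f ∈ {m_i−1, m_i, m_i+1} ∩ [−2, 2] = {2} → 1 state.
Total: 1.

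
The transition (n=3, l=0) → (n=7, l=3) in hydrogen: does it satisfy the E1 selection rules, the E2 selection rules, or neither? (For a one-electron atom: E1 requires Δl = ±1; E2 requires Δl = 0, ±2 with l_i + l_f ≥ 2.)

Δl = 3 − 0 = +3; l_i + l_f = 3.
E1 (Δl = ±1): not satisfied.
E2 (Δl = 0,±2, l_i+l_f ≥ 2): not satisfied.

neither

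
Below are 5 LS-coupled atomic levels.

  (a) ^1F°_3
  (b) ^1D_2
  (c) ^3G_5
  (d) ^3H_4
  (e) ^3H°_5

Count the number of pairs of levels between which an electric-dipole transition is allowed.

3

(a)–(b): allowed.
(a)–(c): forbidden (ΔS, ΔJ).
(a)–(d): forbidden (ΔS, ΔL).
(a)–(e): forbidden (parity, ΔS, ΔL, ΔJ).
(b)–(c): forbidden (parity, ΔS, ΔL, ΔJ).
(b)–(d): forbidden (parity, ΔS, ΔL, ΔJ).
(b)–(e): forbidden (ΔS, ΔL, ΔJ).
(c)–(d): forbidden (parity).
(c)–(e): allowed.
(d)–(e): allowed.
Allowed pairs: 3 of 10.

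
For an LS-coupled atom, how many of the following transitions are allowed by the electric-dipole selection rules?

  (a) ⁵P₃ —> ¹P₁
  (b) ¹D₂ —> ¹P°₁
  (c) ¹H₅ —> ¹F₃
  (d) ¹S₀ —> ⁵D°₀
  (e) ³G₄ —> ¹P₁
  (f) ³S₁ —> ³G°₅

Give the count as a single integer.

1

(a) forbidden (parity, ΔS, ΔJ fail)
(b) allowed
(c) forbidden (parity, ΔL, ΔJ fail)
(d) forbidden (ΔS, ΔL, ΔJ fail)
(e) forbidden (parity, ΔS, ΔL, ΔJ fail)
(f) forbidden (ΔL, ΔJ fail)
Total allowed: 1 of 6.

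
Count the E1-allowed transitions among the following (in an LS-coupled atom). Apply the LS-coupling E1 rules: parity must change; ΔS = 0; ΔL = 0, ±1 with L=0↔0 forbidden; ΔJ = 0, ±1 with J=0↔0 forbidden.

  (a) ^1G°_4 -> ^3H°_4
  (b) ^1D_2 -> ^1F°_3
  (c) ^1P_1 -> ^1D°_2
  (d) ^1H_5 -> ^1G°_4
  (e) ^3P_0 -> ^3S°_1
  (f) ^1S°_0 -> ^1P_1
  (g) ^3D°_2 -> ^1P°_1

5

(a) forbidden (parity, ΔS fail)
(b) allowed
(c) allowed
(d) allowed
(e) allowed
(f) allowed
(g) forbidden (parity, ΔS fail)
Total allowed: 5 of 7.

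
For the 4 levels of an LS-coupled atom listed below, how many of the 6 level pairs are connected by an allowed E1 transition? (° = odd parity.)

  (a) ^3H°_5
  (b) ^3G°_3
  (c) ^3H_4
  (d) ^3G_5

(a)–(b): forbidden (parity, ΔJ).
(a)–(c): allowed.
(a)–(d): allowed.
(b)–(c): allowed.
(b)–(d): forbidden (ΔJ).
(c)–(d): forbidden (parity).
Allowed pairs: 3 of 6.

3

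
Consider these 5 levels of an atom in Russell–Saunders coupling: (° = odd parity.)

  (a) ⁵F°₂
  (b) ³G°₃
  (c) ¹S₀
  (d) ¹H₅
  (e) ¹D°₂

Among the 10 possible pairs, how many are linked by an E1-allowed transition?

0

(a)–(b): forbidden (parity, ΔS).
(a)–(c): forbidden (ΔS, ΔL, ΔJ).
(a)–(d): forbidden (ΔS, ΔL, ΔJ).
(a)–(e): forbidden (parity, ΔS).
(b)–(c): forbidden (ΔS, ΔL, ΔJ).
(b)–(d): forbidden (ΔS, ΔJ).
(b)–(e): forbidden (parity, ΔS, ΔL).
(c)–(d): forbidden (parity, ΔL, ΔJ).
(c)–(e): forbidden (ΔL, ΔJ).
(d)–(e): forbidden (ΔL, ΔJ).
Allowed pairs: 0 of 10.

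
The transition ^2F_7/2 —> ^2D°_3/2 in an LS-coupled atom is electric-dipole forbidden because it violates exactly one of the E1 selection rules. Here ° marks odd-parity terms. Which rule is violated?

the ΔJ = 0, ±1 rule

Initial level: S=1/2, L=3, J=7/2, parity even. Final level: S=1/2, L=2, J=3/2, parity odd.
ΔL = 0, ±1 (not L=0↔0): L: 3 → 2, ΔL = -1 — ✓.
ΔS = 0: S: 1/2 → 1/2 — ✓.
ΔJ = 0, ±1 (not J=0↔0): J: 7/2 → 3/2, ΔJ = -2 — ✗.
Parity must change: even → odd — ✓.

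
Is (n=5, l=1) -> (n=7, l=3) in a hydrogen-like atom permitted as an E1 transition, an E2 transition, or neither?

Δl = 3 − 1 = +2; l_i + l_f = 4.
E1 (Δl = ±1): not satisfied.
E2 (Δl = 0,±2, l_i+l_f ≥ 2): satisfied.

E2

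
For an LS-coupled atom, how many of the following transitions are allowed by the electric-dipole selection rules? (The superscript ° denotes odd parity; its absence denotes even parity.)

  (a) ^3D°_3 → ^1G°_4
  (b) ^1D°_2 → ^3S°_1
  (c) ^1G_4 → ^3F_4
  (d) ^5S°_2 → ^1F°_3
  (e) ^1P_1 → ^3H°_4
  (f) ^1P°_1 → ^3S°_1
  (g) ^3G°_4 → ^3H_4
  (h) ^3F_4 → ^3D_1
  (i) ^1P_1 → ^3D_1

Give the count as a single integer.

(a) forbidden (parity, ΔS, ΔL fail)
(b) forbidden (parity, ΔS, ΔL fail)
(c) forbidden (parity, ΔS fail)
(d) forbidden (parity, ΔS, ΔL fail)
(e) forbidden (ΔS, ΔL, ΔJ fail)
(f) forbidden (parity, ΔS fail)
(g) allowed
(h) forbidden (parity, ΔJ fail)
(i) forbidden (parity, ΔS fail)
Total allowed: 1 of 9.

1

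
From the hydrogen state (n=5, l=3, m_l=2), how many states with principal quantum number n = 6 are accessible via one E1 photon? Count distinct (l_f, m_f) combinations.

E1 requires Δl = ±1, so l_f ∈ {2, 4}; with 0 ≤ l_f ≤ n_f−1 = 5, the allowed l_f values are {2, 4}.
For l_f = 2: m_f ∈ {m_i−1, m_i, m_i+1} ∩ [−2, 2] = {1, 2} → 2 states.
For l_f = 4: m_f ∈ {m_i−1, m_i, m_i+1} ∩ [−4, 4] = {1, 2, 3} → 3 states.
Total: 5.

5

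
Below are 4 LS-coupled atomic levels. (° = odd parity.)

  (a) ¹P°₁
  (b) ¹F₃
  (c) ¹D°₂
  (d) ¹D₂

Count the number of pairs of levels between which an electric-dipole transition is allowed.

3

(a)–(b): forbidden (ΔL, ΔJ).
(a)–(c): forbidden (parity).
(a)–(d): allowed.
(b)–(c): allowed.
(b)–(d): forbidden (parity).
(c)–(d): allowed.
Allowed pairs: 3 of 6.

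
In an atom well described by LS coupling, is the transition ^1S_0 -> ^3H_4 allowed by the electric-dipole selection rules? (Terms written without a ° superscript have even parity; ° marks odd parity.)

forbidden

Parity must change: even → even — ✗.
ΔS = 0: S: 0 → 1 — ✗.
ΔL = 0, ±1 (not L=0↔0): L: 0 → 5, ΔL = +5 — ✗.
ΔJ = 0, ±1 (not J=0↔0): J: 0 → 4, ΔJ = +4 — ✗.
Rule(s) violated: parity, ΔS, ΔL, ΔJ.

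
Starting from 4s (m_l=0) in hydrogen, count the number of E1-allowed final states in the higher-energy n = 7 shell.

3

E1 requires Δl = ±1, so l_f ∈ {-1, 1}; with 0 ≤ l_f ≤ n_f−1 = 6, the allowed l_f values are {1}.
For l_f = 1: m_f ∈ {m_i−1, m_i, m_i+1} ∩ [−1, 1] = {-1, 0, 1} → 3 states.
Total: 3.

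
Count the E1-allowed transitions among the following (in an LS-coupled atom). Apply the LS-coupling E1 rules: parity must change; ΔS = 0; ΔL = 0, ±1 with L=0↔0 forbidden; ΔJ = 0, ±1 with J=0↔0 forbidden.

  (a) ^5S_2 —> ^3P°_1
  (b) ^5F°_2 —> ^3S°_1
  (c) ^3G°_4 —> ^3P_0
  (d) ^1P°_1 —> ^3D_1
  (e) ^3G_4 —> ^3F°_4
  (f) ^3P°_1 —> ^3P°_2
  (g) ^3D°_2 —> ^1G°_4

(a) forbidden (ΔS fails)
(b) forbidden (parity, ΔS, ΔL fail)
(c) forbidden (ΔL, ΔJ fail)
(d) forbidden (ΔS fails)
(e) allowed
(f) forbidden (parity fails)
(g) forbidden (parity, ΔS, ΔL, ΔJ fail)
Total allowed: 1 of 7.

1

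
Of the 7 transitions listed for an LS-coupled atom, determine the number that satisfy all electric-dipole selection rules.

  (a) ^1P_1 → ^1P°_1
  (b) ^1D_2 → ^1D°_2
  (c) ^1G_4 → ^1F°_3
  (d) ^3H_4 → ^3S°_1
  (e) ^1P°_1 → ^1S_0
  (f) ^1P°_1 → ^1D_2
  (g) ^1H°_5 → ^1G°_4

5

(a) allowed
(b) allowed
(c) allowed
(d) forbidden (ΔL, ΔJ fail)
(e) allowed
(f) allowed
(g) forbidden (parity fails)
Total allowed: 5 of 7.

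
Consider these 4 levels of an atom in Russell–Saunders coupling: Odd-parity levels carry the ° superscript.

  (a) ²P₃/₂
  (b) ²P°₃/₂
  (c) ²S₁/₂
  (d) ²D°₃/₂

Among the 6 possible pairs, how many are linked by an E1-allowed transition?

(a)–(b): allowed.
(a)–(c): forbidden (parity).
(a)–(d): allowed.
(b)–(c): allowed.
(b)–(d): forbidden (parity).
(c)–(d): forbidden (ΔL).
Allowed pairs: 3 of 6.

3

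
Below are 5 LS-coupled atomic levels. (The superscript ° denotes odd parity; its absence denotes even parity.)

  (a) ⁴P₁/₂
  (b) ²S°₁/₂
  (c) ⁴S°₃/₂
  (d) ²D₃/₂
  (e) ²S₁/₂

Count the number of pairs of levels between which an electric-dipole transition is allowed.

1

(a)–(b): forbidden (ΔS).
(a)–(c): allowed.
(a)–(d): forbidden (parity, ΔS).
(a)–(e): forbidden (parity, ΔS).
(b)–(c): forbidden (parity, ΔS, ΔL).
(b)–(d): forbidden (ΔL).
(b)–(e): forbidden (ΔL).
(c)–(d): forbidden (ΔS, ΔL).
(c)–(e): forbidden (ΔS, ΔL).
(d)–(e): forbidden (parity, ΔL).
Allowed pairs: 1 of 10.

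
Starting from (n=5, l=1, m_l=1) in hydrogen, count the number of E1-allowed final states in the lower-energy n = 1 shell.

E1 requires Δl = ±1, so l_f ∈ {0, 2}; with 0 ≤ l_f ≤ n_f−1 = 0, the allowed l_f values are {0}.
For l_f = 0: m_f ∈ {m_i−1, m_i, m_i+1} ∩ [−0, 0] = {0} → 1 state.
Total: 1.

1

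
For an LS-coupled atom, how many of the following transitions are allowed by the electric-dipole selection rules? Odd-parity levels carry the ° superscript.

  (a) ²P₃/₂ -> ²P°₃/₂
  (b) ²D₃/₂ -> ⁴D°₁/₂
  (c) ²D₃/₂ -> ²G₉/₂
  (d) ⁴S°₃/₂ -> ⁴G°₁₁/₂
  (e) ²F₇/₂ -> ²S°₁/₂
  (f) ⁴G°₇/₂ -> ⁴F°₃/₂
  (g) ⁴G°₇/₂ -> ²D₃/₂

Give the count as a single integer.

1

(a) allowed
(b) forbidden (ΔS fails)
(c) forbidden (parity, ΔL, ΔJ fail)
(d) forbidden (parity, ΔL, ΔJ fail)
(e) forbidden (ΔL, ΔJ fail)
(f) forbidden (parity, ΔJ fail)
(g) forbidden (ΔS, ΔL, ΔJ fail)
Total allowed: 1 of 7.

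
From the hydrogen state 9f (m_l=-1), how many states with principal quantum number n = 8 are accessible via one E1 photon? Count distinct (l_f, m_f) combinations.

6

E1 requires Δl = ±1, so l_f ∈ {2, 4}; with 0 ≤ l_f ≤ n_f−1 = 7, the allowed l_f values are {2, 4}.
For l_f = 2: m_f ∈ {m_i−1, m_i, m_i+1} ∩ [−2, 2] = {-2, -1, 0} → 3 states.
For l_f = 4: m_f ∈ {m_i−1, m_i, m_i+1} ∩ [−4, 4] = {-2, -1, 0} → 3 states.
Total: 6.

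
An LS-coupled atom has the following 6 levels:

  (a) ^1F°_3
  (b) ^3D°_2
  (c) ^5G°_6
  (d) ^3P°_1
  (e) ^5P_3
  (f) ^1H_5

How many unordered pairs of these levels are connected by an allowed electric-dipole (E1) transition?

(a)–(b): forbidden (parity, ΔS).
(a)–(c): forbidden (parity, ΔS, ΔJ).
(a)–(d): forbidden (parity, ΔS, ΔL, ΔJ).
(a)–(e): forbidden (ΔS, ΔL).
(a)–(f): forbidden (ΔL, ΔJ).
(b)–(c): forbidden (parity, ΔS, ΔL, ΔJ).
(b)–(d): forbidden (parity).
(b)–(e): forbidden (ΔS).
(b)–(f): forbidden (ΔS, ΔL, ΔJ).
(c)–(d): forbidden (parity, ΔS, ΔL, ΔJ).
(c)–(e): forbidden (ΔL, ΔJ).
(c)–(f): forbidden (ΔS).
(d)–(e): forbidden (ΔS, ΔJ).
(d)–(f): forbidden (ΔS, ΔL, ΔJ).
(e)–(f): forbidden (parity, ΔS, ΔL, ΔJ).
Allowed pairs: 0 of 15.

0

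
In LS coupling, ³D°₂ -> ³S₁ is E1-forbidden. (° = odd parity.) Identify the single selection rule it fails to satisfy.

Initial level: S=1, L=2, J=2, parity odd. Final level: S=1, L=0, J=1, parity even.
Parity must change: odd → even — passes.
ΔS = 0: S: 1 → 1 — passes.
ΔL = 0, ±1 (not L=0↔0): L: 2 → 0, ΔL = -2 — fails.
ΔJ = 0, ±1 (not J=0↔0): J: 2 → 1, ΔJ = -1 — passes.

the ΔL = 0, ±1 rule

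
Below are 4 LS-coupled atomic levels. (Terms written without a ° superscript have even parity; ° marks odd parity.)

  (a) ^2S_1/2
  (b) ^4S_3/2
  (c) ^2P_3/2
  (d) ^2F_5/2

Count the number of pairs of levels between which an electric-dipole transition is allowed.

(a)–(b): forbidden (parity, ΔS, ΔL).
(a)–(c): forbidden (parity).
(a)–(d): forbidden (parity, ΔL, ΔJ).
(b)–(c): forbidden (parity, ΔS).
(b)–(d): forbidden (parity, ΔS, ΔL).
(c)–(d): forbidden (parity, ΔL).
Allowed pairs: 0 of 6.

0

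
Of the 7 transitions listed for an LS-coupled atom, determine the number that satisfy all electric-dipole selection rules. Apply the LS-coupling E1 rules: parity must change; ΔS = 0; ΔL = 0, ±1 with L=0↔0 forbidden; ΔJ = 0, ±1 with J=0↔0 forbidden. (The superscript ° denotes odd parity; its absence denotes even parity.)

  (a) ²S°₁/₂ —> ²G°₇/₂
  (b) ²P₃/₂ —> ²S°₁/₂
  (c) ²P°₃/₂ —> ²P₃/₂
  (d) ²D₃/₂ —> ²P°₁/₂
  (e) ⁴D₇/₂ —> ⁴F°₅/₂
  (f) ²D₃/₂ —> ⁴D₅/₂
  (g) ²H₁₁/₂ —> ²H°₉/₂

(a) forbidden (parity, ΔL, ΔJ fail)
(b) allowed
(c) allowed
(d) allowed
(e) allowed
(f) forbidden (parity, ΔS fail)
(g) allowed
Total allowed: 5 of 7.

5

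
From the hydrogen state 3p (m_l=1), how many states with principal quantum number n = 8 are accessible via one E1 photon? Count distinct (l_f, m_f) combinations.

E1 requires Δl = ±1, so l_f ∈ {0, 2}; with 0 ≤ l_f ≤ n_f−1 = 7, the allowed l_f values are {0, 2}.
For l_f = 0: m_f ∈ {m_i−1, m_i, m_i+1} ∩ [−0, 0] = {0} → 1 state.
For l_f = 2: m_f ∈ {m_i−1, m_i, m_i+1} ∩ [−2, 2] = {0, 1, 2} → 3 states.
Total: 4.

4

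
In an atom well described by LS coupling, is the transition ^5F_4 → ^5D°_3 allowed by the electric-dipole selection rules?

allowed

Reading off the term symbols: S 2→2, L 3→2, J 4→3, parity even→odd.
ΔL = 0, ±1 (not L=0↔0): L: 3 → 2, ΔL = -1 — ✓.
Parity must change: even → odd — ✓.
ΔJ = 0, ±1 (not J=0↔0): J: 4 → 3, ΔJ = -1 — ✓.
ΔS = 0: S: 2 → 2 — ✓.
All four E1 rules are satisfied.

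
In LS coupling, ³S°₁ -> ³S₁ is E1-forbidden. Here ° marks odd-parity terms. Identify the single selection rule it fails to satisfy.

Reading off the term symbols: S 1→1, L 0→0, J 1→1, parity odd→even.
Parity must change: odd → even — satisfied.
ΔS = 0: S: 1 → 1 — satisfied.
ΔL = 0, ±1 (not L=0↔0): L: 0 → 0, ΔL = +0 — violated.
ΔJ = 0, ±1 (not J=0↔0): J: 1 → 1, ΔJ = +0 — satisfied.

the L=0 ↔ L=0 exclusion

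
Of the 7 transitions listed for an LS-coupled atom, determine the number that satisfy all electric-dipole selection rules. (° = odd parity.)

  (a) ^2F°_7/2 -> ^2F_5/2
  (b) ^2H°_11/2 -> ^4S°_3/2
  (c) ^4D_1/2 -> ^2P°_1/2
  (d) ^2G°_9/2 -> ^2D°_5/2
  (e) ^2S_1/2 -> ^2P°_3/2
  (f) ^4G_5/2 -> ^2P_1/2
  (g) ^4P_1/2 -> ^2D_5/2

(a) allowed
(b) forbidden (parity, ΔS, ΔL, ΔJ fail)
(c) forbidden (ΔS fails)
(d) forbidden (parity, ΔL, ΔJ fail)
(e) allowed
(f) forbidden (parity, ΔS, ΔL, ΔJ fail)
(g) forbidden (parity, ΔS, ΔJ fail)
Total allowed: 2 of 7.

2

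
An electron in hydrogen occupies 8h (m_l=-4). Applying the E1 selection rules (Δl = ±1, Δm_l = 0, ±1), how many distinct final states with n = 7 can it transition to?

E1 requires Δl = ±1, so l_f ∈ {4, 6}; with 0 ≤ l_f ≤ n_f−1 = 6, the allowed l_f values are {4, 6}.
For l_f = 4: m_f ∈ {m_i−1, m_i, m_i+1} ∩ [−4, 4] = {-4, -3} → 2 states.
For l_f = 6: m_f ∈ {m_i−1, m_i, m_i+1} ∩ [−6, 6] = {-5, -4, -3} → 3 states.
Total: 5.

5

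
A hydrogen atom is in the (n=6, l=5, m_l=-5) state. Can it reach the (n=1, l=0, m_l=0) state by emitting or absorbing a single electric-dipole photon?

forbidden

l: 5 → 0 (Δl = -5). Δl = ±1 violated.
m_l: -5 → 0 (Δm_l = +5). |Δm_l| ≤ 1 violated.
The transition is electric-dipole forbidden.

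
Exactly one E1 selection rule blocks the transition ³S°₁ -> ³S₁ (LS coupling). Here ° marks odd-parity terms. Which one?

Initial level: S=1, L=0, J=1, parity odd. Final level: S=1, L=0, J=1, parity even.
Parity must change: odd → even — ✓.
ΔS = 0: S: 1 → 1 — ✓.
ΔL = 0, ±1 (not L=0↔0): L: 0 → 0, ΔL = +0 — ✗.
ΔJ = 0, ±1 (not J=0↔0): J: 1 → 1, ΔJ = +0 — ✓.

the L=0 ↔ L=0 exclusion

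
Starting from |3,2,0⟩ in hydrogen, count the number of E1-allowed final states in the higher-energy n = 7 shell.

E1 requires Δl = ±1, so l_f ∈ {1, 3}; with 0 ≤ l_f ≤ n_f−1 = 6, the allowed l_f values are {1, 3}.
For l_f = 1: m_f ∈ {m_i−1, m_i, m_i+1} ∩ [−1, 1] = {-1, 0, 1} → 3 states.
For l_f = 3: m_f ∈ {m_i−1, m_i, m_i+1} ∩ [−3, 3] = {-1, 0, 1} → 3 states.
Total: 6.

6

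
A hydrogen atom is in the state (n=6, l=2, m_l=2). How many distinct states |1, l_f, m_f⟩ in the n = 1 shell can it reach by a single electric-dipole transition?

E1 requires l_f ∈ {1, 3}, but neither lies in [0, 0], so no final state is reachable.
Total: 0.

0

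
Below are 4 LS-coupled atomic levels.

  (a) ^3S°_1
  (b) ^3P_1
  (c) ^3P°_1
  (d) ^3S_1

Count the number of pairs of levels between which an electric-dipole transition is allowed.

(a)–(b): allowed.
(a)–(c): forbidden (parity).
(a)–(d): forbidden (ΔL).
(b)–(c): allowed.
(b)–(d): forbidden (parity).
(c)–(d): allowed.
Allowed pairs: 3 of 6.

3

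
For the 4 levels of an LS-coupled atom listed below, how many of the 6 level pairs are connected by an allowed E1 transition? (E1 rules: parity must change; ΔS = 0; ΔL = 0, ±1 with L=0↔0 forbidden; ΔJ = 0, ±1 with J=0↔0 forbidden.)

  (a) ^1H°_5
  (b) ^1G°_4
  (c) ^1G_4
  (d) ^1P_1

2

(a)–(b): forbidden (parity).
(a)–(c): allowed.
(a)–(d): forbidden (ΔL, ΔJ).
(b)–(c): allowed.
(b)–(d): forbidden (ΔL, ΔJ).
(c)–(d): forbidden (parity, ΔL, ΔJ).
Allowed pairs: 2 of 6.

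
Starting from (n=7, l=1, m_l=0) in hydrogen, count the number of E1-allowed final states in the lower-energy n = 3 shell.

4

E1 requires Δl = ±1, so l_f ∈ {0, 2}; with 0 ≤ l_f ≤ n_f−1 = 2, the allowed l_f values are {0, 2}.
For l_f = 0: m_f ∈ {m_i−1, m_i, m_i+1} ∩ [−0, 0] = {0} → 1 state.
For l_f = 2: m_f ∈ {m_i−1, m_i, m_i+1} ∩ [−2, 2] = {-1, 0, 1} → 3 states.
Total: 4.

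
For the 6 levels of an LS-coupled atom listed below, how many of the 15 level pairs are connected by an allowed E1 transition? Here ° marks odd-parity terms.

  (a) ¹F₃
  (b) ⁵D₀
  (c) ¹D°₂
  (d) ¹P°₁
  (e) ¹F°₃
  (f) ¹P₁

4

(a)–(b): forbidden (parity, ΔS, ΔJ).
(a)–(c): allowed.
(a)–(d): forbidden (ΔL, ΔJ).
(a)–(e): allowed.
(a)–(f): forbidden (parity, ΔL, ΔJ).
(b)–(c): forbidden (ΔS, ΔJ).
(b)–(d): forbidden (ΔS).
(b)–(e): forbidden (ΔS, ΔJ).
(b)–(f): forbidden (parity, ΔS).
(c)–(d): forbidden (parity).
(c)–(e): forbidden (parity).
(c)–(f): allowed.
(d)–(e): forbidden (parity, ΔL, ΔJ).
(d)–(f): allowed.
(e)–(f): forbidden (ΔL, ΔJ).
Allowed pairs: 4 of 15.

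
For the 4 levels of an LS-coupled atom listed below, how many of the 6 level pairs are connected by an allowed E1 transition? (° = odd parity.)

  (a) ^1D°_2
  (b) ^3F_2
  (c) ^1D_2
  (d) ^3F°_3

(a)–(b): forbidden (ΔS).
(a)–(c): allowed.
(a)–(d): forbidden (parity, ΔS).
(b)–(c): forbidden (parity, ΔS).
(b)–(d): allowed.
(c)–(d): forbidden (ΔS).
Allowed pairs: 2 of 6.

2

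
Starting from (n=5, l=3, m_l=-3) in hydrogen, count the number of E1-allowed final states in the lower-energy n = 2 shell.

E1 requires l_f ∈ {2, 4}, but neither lies in [0, 1], so no final state is reachable.
Total: 0.

0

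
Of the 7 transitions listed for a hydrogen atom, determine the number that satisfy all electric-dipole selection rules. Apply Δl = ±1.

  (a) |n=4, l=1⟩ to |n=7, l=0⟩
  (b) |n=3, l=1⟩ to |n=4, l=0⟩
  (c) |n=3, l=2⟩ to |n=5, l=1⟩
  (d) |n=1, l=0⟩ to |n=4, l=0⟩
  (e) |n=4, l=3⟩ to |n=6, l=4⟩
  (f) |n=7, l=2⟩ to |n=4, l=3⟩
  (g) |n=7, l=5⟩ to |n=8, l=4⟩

(a) allowed
(b) allowed
(c) allowed
(d) forbidden — Δl = +0 (E1 requires Δl = ±1)
(e) allowed
(f) allowed
(g) allowed
Total allowed: 6 of 7.

6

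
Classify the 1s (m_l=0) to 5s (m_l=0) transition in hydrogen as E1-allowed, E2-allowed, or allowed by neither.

Δl = 0 − 0 = +0; l_i + l_f = 0.
Δm_l = +0.
E1 (Δl = ±1, |Δm_l| ≤ 1): not satisfied.
E2 (Δl = 0,±2, l_i+l_f ≥ 2, |Δm_l| ≤ 2): not satisfied.

neither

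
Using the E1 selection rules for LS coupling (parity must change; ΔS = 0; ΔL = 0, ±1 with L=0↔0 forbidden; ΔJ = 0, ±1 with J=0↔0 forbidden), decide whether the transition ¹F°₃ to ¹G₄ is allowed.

allowed

Parity must change: odd → even — satisfied.
ΔS = 0: S: 0 → 0 — satisfied.
ΔL = 0, ±1 (not L=0↔0): L: 3 → 4, ΔL = +1 — satisfied.
ΔJ = 0, ±1 (not J=0↔0): J: 3 → 4, ΔJ = +1 — satisfied.
All four E1 rules are satisfied.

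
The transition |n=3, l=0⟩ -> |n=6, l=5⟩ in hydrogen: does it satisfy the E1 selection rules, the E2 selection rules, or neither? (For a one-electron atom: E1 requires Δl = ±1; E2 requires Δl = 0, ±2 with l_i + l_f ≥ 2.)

neither

Δl = 5 − 0 = +5; l_i + l_f = 5.
E1 (Δl = ±1): not satisfied.
E2 (Δl = 0,±2, l_i+l_f ≥ 2): not satisfied.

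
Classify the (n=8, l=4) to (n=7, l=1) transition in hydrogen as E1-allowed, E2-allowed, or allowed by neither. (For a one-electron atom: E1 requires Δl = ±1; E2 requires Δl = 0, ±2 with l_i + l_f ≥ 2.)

neither

Δl = 1 − 4 = -3; l_i + l_f = 5.
E1 (Δl = ±1): not satisfied.
E2 (Δl = 0,±2, l_i+l_f ≥ 2): not satisfied.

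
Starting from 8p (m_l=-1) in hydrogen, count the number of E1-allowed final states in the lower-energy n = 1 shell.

1

E1 requires Δl = ±1, so l_f ∈ {0, 2}; with 0 ≤ l_f ≤ n_f−1 = 0, the allowed l_f values are {0}.
For l_f = 0: m_f ∈ {m_i−1, m_i, m_i+1} ∩ [−0, 0] = {0} → 1 state.
Total: 1.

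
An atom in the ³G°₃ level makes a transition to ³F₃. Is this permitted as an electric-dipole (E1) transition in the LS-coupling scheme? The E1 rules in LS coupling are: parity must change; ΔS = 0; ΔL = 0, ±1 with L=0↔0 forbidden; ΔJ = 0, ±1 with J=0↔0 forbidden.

allowed

Initial level: S=1, L=4, J=3, parity odd. Final level: S=1, L=3, J=3, parity even.
Parity must change: odd → even — ✓.
ΔS = 0: S: 1 → 1 — ✓.
ΔL = 0, ±1 (not L=0↔0): L: 4 → 3, ΔL = -1 — ✓.
ΔJ = 0, ±1 (not J=0↔0): J: 3 → 3, ΔJ = +0 — ✓.
All four E1 rules are satisfied.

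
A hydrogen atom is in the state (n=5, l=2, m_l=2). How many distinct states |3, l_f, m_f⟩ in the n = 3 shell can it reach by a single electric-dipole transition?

1

E1 requires Δl = ±1, so l_f ∈ {1, 3}; with 0 ≤ l_f ≤ n_f−1 = 2, the allowed l_f values are {1}.
For l_f = 1: m_f ∈ {m_i−1, m_i, m_i+1} ∩ [−1, 1] = {1} → 1 state.
Total: 1.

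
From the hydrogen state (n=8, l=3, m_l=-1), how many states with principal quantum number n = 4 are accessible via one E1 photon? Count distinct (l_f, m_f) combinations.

3

E1 requires Δl = ±1, so l_f ∈ {2, 4}; with 0 ≤ l_f ≤ n_f−1 = 3, the allowed l_f values are {2}.
For l_f = 2: m_f ∈ {m_i−1, m_i, m_i+1} ∩ [−2, 2] = {-2, -1, 0} → 3 states.
Total: 3.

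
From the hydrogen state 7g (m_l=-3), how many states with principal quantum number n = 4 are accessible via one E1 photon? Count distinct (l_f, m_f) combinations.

E1 requires Δl = ±1, so l_f ∈ {3, 5}; with 0 ≤ l_f ≤ n_f−1 = 3, the allowed l_f values are {3}.
For l_f = 3: m_f ∈ {m_i−1, m_i, m_i+1} ∩ [−3, 3] = {-3, -2} → 2 states.
Total: 2.

2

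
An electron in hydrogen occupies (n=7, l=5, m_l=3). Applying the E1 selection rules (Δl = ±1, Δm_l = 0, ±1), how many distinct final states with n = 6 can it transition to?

3

E1 requires Δl = ±1, so l_f ∈ {4, 6}; with 0 ≤ l_f ≤ n_f−1 = 5, the allowed l_f values are {4}.
For l_f = 4: m_f ∈ {m_i−1, m_i, m_i+1} ∩ [−4, 4] = {2, 3, 4} → 3 states.
Total: 3.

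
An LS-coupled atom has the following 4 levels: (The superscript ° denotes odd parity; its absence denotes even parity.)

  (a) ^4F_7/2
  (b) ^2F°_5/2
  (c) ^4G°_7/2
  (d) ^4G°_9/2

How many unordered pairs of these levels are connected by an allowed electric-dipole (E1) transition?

2

(a)–(b): forbidden (ΔS).
(a)–(c): allowed.
(a)–(d): allowed.
(b)–(c): forbidden (parity, ΔS).
(b)–(d): forbidden (parity, ΔS, ΔJ).
(c)–(d): forbidden (parity).
Allowed pairs: 2 of 6.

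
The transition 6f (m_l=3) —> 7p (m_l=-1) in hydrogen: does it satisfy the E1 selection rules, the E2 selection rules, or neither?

Δl = 1 − 3 = -2; l_i + l_f = 4.
Δm_l = -4.
E1 (Δl = ±1, |Δm_l| ≤ 1): not satisfied.
E2 (Δl = 0,±2, l_i+l_f ≥ 2, |Δm_l| ≤ 2): not satisfied.

neither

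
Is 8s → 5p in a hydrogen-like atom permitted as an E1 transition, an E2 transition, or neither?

E1

Δl = 1 − 0 = +1; l_i + l_f = 1.
E1 (Δl = ±1): satisfied.
E2 (Δl = 0,±2, l_i+l_f ≥ 2): not satisfied.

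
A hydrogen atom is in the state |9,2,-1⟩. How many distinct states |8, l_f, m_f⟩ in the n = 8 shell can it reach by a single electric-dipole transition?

5

E1 requires Δl = ±1, so l_f ∈ {1, 3}; with 0 ≤ l_f ≤ n_f−1 = 7, the allowed l_f values are {1, 3}.
For l_f = 1: m_f ∈ {m_i−1, m_i, m_i+1} ∩ [−1, 1] = {-1, 0} → 2 states.
For l_f = 3: m_f ∈ {m_i−1, m_i, m_i+1} ∩ [−3, 3] = {-2, -1, 0} → 3 states.
Total: 5.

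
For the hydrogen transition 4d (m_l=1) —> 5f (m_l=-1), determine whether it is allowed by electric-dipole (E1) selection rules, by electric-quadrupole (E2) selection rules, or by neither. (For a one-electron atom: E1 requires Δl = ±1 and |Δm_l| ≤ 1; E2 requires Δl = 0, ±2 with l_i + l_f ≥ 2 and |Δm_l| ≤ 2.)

Δl = 3 − 2 = +1; l_i + l_f = 5.
Δm_l = -2.
E1 (Δl = ±1, |Δm_l| ≤ 1): not satisfied.
E2 (Δl = 0,±2, l_i+l_f ≥ 2, |Δm_l| ≤ 2): not satisfied.

neither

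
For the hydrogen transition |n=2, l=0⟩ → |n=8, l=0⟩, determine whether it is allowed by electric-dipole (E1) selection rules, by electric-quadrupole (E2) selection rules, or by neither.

Δl = 0 − 0 = +0; l_i + l_f = 0.
E1 (Δl = ±1): not satisfied.
E2 (Δl = 0,±2, l_i+l_f ≥ 2): not satisfied.

neither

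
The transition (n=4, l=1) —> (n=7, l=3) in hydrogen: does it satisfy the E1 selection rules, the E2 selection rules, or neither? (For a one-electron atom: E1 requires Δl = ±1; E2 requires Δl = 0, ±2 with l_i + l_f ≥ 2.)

E2

Δl = 3 − 1 = +2; l_i + l_f = 4.
E1 (Δl = ±1): not satisfied.
E2 (Δl = 0,±2, l_i+l_f ≥ 2): satisfied.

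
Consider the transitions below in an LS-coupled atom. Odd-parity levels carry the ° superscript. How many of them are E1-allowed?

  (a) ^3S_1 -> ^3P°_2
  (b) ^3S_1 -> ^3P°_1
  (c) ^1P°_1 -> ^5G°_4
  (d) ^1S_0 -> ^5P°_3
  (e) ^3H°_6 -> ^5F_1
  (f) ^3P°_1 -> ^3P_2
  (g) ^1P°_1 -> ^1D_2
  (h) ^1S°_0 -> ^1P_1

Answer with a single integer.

(a) allowed
(b) allowed
(c) forbidden (parity, ΔS, ΔL, ΔJ fail)
(d) forbidden (ΔS, ΔJ fail)
(e) forbidden (ΔS, ΔL, ΔJ fail)
(f) allowed
(g) allowed
(h) allowed
Total allowed: 5 of 8.

5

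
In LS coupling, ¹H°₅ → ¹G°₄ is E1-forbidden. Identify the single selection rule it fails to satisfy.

Parity must change: odd → odd — fails.
ΔS = 0: S: 0 → 0 — ok.
ΔL = 0, ±1 (not L=0↔0): L: 5 → 4, ΔL = -1 — ok.
ΔJ = 0, ±1 (not J=0↔0): J: 5 → 4, ΔJ = -1 — ok.

parity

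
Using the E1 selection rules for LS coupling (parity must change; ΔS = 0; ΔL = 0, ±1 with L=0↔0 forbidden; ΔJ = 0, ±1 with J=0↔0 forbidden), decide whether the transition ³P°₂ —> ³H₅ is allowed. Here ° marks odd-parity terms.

Reading off the term symbols: S 1→1, L 1→5, J 2→5, parity odd→even.
Parity must change: odd → even — satisfied.
ΔL = 0, ±1 (not L=0↔0): L: 1 → 5, ΔL = +4 — violated.
ΔS = 0: S: 1 → 1 — satisfied.
ΔJ = 0, ±1 (not J=0↔0): J: 2 → 5, ΔJ = +3 — violated.
Rule(s) violated: ΔL, ΔJ.

forbidden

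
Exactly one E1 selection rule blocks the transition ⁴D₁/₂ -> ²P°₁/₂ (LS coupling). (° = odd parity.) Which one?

the ΔS = 0 rule

Initial level: S=3/2, L=2, J=1/2, parity even. Final level: S=1/2, L=1, J=1/2, parity odd.
ΔJ = 0, ±1 (not J=0↔0): J: 1/2 → 1/2, ΔJ = +0 — passes.
ΔS = 0: S: 3/2 → 1/2 — fails.
Parity must change: even → odd — passes.
ΔL = 0, ±1 (not L=0↔0): L: 2 → 1, ΔL = -1 — passes.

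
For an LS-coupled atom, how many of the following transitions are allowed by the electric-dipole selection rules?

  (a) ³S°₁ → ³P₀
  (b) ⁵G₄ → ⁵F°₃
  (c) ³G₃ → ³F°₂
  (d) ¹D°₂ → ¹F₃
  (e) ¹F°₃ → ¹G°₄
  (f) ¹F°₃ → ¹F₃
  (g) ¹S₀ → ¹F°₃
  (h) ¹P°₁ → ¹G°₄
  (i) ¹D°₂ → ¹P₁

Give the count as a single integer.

(a) allowed
(b) allowed
(c) allowed
(d) allowed
(e) forbidden (parity fails)
(f) allowed
(g) forbidden (ΔL, ΔJ fail)
(h) forbidden (parity, ΔL, ΔJ fail)
(i) allowed
Total allowed: 6 of 9.

6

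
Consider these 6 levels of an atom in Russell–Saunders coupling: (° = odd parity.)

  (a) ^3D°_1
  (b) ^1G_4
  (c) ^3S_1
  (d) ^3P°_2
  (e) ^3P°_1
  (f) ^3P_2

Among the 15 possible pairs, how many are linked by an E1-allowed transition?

5

(a)–(b): forbidden (ΔS, ΔL, ΔJ).
(a)–(c): forbidden (ΔL).
(a)–(d): forbidden (parity).
(a)–(e): forbidden (parity).
(a)–(f): allowed.
(b)–(c): forbidden (parity, ΔS, ΔL, ΔJ).
(b)–(d): forbidden (ΔS, ΔL, ΔJ).
(b)–(e): forbidden (ΔS, ΔL, ΔJ).
(b)–(f): forbidden (parity, ΔS, ΔL, ΔJ).
(c)–(d): allowed.
(c)–(e): allowed.
(c)–(f): forbidden (parity).
(d)–(e): forbidden (parity).
(d)–(f): allowed.
(e)–(f): allowed.
Allowed pairs: 5 of 15.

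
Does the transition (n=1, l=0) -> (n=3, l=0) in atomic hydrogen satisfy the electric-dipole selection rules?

forbidden

Δl = 0 − 0 = +0; the E1 rule Δl = ±1 is violated.
The transition is electric-dipole forbidden.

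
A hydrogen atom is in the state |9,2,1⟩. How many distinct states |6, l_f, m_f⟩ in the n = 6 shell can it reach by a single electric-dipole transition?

5

E1 requires Δl = ±1, so l_f ∈ {1, 3}; with 0 ≤ l_f ≤ n_f−1 = 5, the allowed l_f values are {1, 3}.
For l_f = 1: m_f ∈ {m_i−1, m_i, m_i+1} ∩ [−1, 1] = {0, 1} → 2 states.
For l_f = 3: m_f ∈ {m_i−1, m_i, m_i+1} ∩ [−3, 3] = {0, 1, 2} → 3 states.
Total: 5.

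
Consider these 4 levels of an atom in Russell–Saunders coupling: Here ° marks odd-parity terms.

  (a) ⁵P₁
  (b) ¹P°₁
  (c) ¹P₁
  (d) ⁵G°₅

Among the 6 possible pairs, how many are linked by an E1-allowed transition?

1

(a)–(b): forbidden (ΔS).
(a)–(c): forbidden (parity, ΔS).
(a)–(d): forbidden (ΔL, ΔJ).
(b)–(c): allowed.
(b)–(d): forbidden (parity, ΔS, ΔL, ΔJ).
(c)–(d): forbidden (ΔS, ΔL, ΔJ).
Allowed pairs: 1 of 6.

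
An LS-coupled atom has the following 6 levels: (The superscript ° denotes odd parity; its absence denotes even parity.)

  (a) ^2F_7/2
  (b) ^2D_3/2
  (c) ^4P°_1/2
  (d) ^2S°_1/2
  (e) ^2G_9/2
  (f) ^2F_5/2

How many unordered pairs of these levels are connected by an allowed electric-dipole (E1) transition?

(a)–(b): forbidden (parity, ΔJ).
(a)–(c): forbidden (ΔS, ΔL, ΔJ).
(a)–(d): forbidden (ΔL, ΔJ).
(a)–(e): forbidden (parity).
(a)–(f): forbidden (parity).
(b)–(c): forbidden (ΔS).
(b)–(d): forbidden (ΔL).
(b)–(e): forbidden (parity, ΔL, ΔJ).
(b)–(f): forbidden (parity).
(c)–(d): forbidden (parity, ΔS).
(c)–(e): forbidden (ΔS, ΔL, ΔJ).
(c)–(f): forbidden (ΔS, ΔL, ΔJ).
(d)–(e): forbidden (ΔL, ΔJ).
(d)–(f): forbidden (ΔL, ΔJ).
(e)–(f): forbidden (parity, ΔJ).
Allowed pairs: 0 of 15.

0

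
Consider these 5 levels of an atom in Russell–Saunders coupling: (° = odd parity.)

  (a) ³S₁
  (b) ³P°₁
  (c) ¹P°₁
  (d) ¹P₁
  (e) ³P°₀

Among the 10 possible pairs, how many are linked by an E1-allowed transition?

(a)–(b): allowed.
(a)–(c): forbidden (ΔS).
(a)–(d): forbidden (parity, ΔS).
(a)–(e): allowed.
(b)–(c): forbidden (parity, ΔS).
(b)–(d): forbidden (ΔS).
(b)–(e): forbidden (parity).
(c)–(d): allowed.
(c)–(e): forbidden (parity, ΔS).
(d)–(e): forbidden (ΔS).
Allowed pairs: 3 of 10.

3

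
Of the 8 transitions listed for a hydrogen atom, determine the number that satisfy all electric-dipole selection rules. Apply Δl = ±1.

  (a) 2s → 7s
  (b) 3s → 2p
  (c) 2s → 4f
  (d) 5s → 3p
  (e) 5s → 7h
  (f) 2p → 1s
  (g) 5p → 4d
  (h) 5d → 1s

4

(a) forbidden — Δl = +0 (E1 requires Δl = ±1)
(b) allowed
(c) forbidden — Δl = +3 (E1 requires Δl = ±1)
(d) allowed
(e) forbidden — Δl = +5 (E1 requires Δl = ±1)
(f) allowed
(g) allowed
(h) forbidden — Δl = -2 (E1 requires Δl = ±1)
Total allowed: 4 of 8.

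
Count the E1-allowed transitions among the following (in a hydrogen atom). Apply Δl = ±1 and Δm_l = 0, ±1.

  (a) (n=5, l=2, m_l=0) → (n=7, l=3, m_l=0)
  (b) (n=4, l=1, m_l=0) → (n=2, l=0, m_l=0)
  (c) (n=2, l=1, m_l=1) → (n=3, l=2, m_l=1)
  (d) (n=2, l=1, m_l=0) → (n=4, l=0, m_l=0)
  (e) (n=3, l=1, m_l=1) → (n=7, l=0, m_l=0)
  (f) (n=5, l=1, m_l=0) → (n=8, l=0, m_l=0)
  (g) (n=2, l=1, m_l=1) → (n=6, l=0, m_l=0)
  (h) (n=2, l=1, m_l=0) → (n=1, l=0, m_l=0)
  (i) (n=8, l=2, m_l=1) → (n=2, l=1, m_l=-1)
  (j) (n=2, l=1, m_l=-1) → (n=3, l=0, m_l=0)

(a) allowed
(b) allowed
(c) allowed
(d) allowed
(e) allowed
(f) allowed
(g) allowed
(h) allowed
(i) forbidden — Δm_l = -2 (E1 requires Δm_l = 0, ±1)
(j) allowed
Total allowed: 9 of 10.

9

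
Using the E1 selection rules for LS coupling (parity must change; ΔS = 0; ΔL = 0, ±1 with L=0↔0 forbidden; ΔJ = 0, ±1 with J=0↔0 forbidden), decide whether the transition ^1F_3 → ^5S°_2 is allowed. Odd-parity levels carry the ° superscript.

forbidden

Parity must change: even → odd — satisfied.
ΔS = 0: S: 0 → 2 — violated.
ΔL = 0, ±1 (not L=0↔0): L: 3 → 0, ΔL = -3 — violated.
ΔJ = 0, ±1 (not J=0↔0): J: 3 → 2, ΔJ = -1 — satisfied.
Rule(s) violated: ΔS, ΔL.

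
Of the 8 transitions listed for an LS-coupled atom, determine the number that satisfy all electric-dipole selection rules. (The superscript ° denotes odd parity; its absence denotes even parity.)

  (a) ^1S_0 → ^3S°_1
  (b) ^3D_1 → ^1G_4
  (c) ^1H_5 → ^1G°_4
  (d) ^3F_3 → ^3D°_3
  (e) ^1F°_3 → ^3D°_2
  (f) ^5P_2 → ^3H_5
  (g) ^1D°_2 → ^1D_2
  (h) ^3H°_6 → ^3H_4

3

(a) forbidden (ΔS, ΔL fail)
(b) forbidden (parity, ΔS, ΔL, ΔJ fail)
(c) allowed
(d) allowed
(e) forbidden (parity, ΔS fail)
(f) forbidden (parity, ΔS, ΔL, ΔJ fail)
(g) allowed
(h) forbidden (ΔJ fails)
Total allowed: 3 of 8.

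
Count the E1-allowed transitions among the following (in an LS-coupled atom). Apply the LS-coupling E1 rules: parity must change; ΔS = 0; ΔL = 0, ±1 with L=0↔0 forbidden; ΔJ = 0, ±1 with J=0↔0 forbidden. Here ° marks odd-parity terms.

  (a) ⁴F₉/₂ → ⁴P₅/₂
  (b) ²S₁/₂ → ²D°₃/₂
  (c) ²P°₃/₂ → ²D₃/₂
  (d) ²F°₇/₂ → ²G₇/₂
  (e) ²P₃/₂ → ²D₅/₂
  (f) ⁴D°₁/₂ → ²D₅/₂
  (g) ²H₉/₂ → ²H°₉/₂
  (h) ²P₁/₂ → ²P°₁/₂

(a) forbidden (parity, ΔL, ΔJ fail)
(b) forbidden (ΔL fails)
(c) allowed
(d) allowed
(e) forbidden (parity fails)
(f) forbidden (ΔS, ΔJ fail)
(g) allowed
(h) allowed
Total allowed: 4 of 8.

4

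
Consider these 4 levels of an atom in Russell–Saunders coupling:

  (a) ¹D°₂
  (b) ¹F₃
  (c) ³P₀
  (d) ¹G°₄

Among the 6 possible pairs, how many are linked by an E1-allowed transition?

2

(a)–(b): allowed.
(a)–(c): forbidden (ΔS, ΔJ).
(a)–(d): forbidden (parity, ΔL, ΔJ).
(b)–(c): forbidden (parity, ΔS, ΔL, ΔJ).
(b)–(d): allowed.
(c)–(d): forbidden (ΔS, ΔL, ΔJ).
Allowed pairs: 2 of 6.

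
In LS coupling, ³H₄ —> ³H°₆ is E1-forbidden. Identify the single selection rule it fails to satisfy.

Initial level: S=1, L=5, J=4, parity even. Final level: S=1, L=5, J=6, parity odd.
Parity must change: even → odd — passes.
ΔS = 0: S: 1 → 1 — passes.
ΔL = 0, ±1 (not L=0↔0): L: 5 → 5, ΔL = +0 — passes.
ΔJ = 0, ±1 (not J=0↔0): J: 4 → 6, ΔJ = +2 — fails.

the ΔJ = 0, ±1 rule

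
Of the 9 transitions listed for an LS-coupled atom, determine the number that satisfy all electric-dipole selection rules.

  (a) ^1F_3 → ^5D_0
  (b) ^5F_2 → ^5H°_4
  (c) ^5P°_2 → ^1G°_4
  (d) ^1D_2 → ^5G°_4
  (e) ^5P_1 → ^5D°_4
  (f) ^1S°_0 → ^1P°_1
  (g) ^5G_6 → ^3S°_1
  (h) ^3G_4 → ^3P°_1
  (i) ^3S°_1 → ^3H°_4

(a) forbidden (parity, ΔS, ΔJ fail)
(b) forbidden (ΔL, ΔJ fail)
(c) forbidden (parity, ΔS, ΔL, ΔJ fail)
(d) forbidden (ΔS, ΔL, ΔJ fail)
(e) forbidden (ΔJ fails)
(f) forbidden (parity fails)
(g) forbidden (ΔS, ΔL, ΔJ fail)
(h) forbidden (ΔL, ΔJ fail)
(i) forbidden (parity, ΔL, ΔJ fail)
Total allowed: 0 of 9.

0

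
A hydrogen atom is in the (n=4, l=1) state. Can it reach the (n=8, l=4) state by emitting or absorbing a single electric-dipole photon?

Initial l = 1, final l = 4, so Δl = +3. E1 requires Δl = ±1: ✗.
The transition is electric-dipole forbidden.

forbidden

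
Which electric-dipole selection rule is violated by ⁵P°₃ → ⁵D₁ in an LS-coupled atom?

the ΔJ = 0, ±1 rule

ΔS = 0: S: 2 → 2 — satisfied.
Parity must change: odd → even — satisfied.
ΔJ = 0, ±1 (not J=0↔0): J: 3 → 1, ΔJ = -2 — violated.
ΔL = 0, ±1 (not L=0↔0): L: 1 → 2, ΔL = +1 — satisfied.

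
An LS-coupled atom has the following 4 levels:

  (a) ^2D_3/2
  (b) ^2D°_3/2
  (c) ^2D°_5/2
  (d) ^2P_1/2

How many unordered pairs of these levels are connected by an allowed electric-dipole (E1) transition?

3

(a)–(b): allowed.
(a)–(c): allowed.
(a)–(d): forbidden (parity).
(b)–(c): forbidden (parity).
(b)–(d): allowed.
(c)–(d): forbidden (ΔJ).
Allowed pairs: 3 of 6.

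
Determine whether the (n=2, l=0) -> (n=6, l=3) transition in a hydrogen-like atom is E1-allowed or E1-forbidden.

forbidden

Initial l = 0, final l = 3, so Δl = +3. E1 requires Δl = ±1: fails.
The transition is electric-dipole forbidden.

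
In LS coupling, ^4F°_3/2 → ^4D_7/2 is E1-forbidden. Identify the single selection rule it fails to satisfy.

the ΔJ = 0, ±1 rule

Initial level: S=3/2, L=3, J=3/2, parity odd. Final level: S=3/2, L=2, J=7/2, parity even.
Parity must change: odd → even — ok.
ΔS = 0: S: 3/2 → 3/2 — ok.
ΔL = 0, ±1 (not L=0↔0): L: 3 → 2, ΔL = -1 — ok.
ΔJ = 0, ±1 (not J=0↔0): J: 3/2 → 7/2, ΔJ = +2 — fails.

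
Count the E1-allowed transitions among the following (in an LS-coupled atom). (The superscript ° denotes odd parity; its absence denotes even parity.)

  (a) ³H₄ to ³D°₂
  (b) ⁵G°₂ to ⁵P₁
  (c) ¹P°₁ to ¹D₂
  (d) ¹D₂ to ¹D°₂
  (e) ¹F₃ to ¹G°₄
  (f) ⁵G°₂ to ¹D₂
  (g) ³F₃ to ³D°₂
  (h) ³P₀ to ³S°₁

(a) forbidden (ΔL, ΔJ fail)
(b) forbidden (ΔL fails)
(c) allowed
(d) allowed
(e) allowed
(f) forbidden (ΔS, ΔL fail)
(g) allowed
(h) allowed
Total allowed: 5 of 8.

5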